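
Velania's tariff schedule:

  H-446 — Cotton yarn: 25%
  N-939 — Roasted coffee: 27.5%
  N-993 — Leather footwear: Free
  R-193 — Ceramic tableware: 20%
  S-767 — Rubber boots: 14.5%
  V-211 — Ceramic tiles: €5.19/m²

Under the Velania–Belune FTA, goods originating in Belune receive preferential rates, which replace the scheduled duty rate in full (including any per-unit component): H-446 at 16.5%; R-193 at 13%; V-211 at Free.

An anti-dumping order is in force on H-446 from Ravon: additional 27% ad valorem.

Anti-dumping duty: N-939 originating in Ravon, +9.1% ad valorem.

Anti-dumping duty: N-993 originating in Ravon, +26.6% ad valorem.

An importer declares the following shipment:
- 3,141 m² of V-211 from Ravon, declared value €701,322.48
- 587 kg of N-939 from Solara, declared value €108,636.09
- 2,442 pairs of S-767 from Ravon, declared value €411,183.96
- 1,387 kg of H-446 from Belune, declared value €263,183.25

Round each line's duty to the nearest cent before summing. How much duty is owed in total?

Line 1 (V-211, Ravon, 3,141 m², €701,322.48):
Base rate for V-211 is €5.19/m².
V-211 has an FTA preferential rate, but origin Ravon is not Belune; base rate stands.
Duty = 3,141 × €5.19 = €16,301.79.
Line 2 (N-939, Solara, 587 kg, €108,636.09):
Base rate for N-939 is 27.5%.
The additional-duty order on N-939 targets Ravon, not Solara; it does not apply.
Duty = €108,636.09 × 27.5% = €29,874.92.
Line 3 (S-767, Ravon, 2,442 pairs, €411,183.96):
Base rate for S-767 is 14.5%.
Duty = €411,183.96 × 14.5% = €59,621.67.
Line 4 (H-446, Belune, 1,387 kg, €263,183.25):
Base rate for H-446 is 25%.
Origin Belune qualifies under the Velania–Belune agreement and H-446 is covered: preferential rate 16.5% applies instead.
The additional-duty order on H-446 targets Ravon, not Belune; it does not apply.
Duty = €263,183.25 × 16.5% = €43,425.24.
Total = €16,301.79 + €29,874.92 + €59,621.67 + €43,425.24 = €149,223.62.

€149,223.62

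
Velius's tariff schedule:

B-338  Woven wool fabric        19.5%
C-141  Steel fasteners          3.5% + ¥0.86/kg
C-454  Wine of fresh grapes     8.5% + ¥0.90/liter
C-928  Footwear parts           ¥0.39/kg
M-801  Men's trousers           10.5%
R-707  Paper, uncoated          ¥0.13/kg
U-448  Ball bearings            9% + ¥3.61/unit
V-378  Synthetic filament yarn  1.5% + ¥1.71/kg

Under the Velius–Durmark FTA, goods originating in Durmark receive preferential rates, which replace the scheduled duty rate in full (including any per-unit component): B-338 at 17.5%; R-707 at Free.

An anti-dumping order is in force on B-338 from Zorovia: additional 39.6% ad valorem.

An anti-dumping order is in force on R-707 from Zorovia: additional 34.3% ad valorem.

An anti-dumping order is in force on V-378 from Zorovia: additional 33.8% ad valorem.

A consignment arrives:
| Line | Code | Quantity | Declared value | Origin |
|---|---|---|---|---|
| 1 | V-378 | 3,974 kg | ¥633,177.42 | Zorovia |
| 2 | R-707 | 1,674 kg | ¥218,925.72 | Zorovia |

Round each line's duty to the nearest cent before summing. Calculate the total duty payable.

¥305,616.31

Line 1 (V-378, Zorovia, 3,974 kg, ¥633,177.42):
Base rate for V-378 is 1.5% + ¥1.71/kg.
Additional duty on V-378 from Zorovia: +33.8%. Applied ad valorem rate: 1.5% + 33.8% = 35.3%.
Duty = ¥633,177.42 × 35.3% + 3,974 × ¥1.71 = ¥230,307.17.
Line 2 (R-707, Zorovia, 1,674 kg, ¥218,925.72):
Base rate for R-707 is ¥0.13/kg.
R-707 has an FTA preferential rate, but origin Zorovia is not Durmark; base rate stands.
Additional duty on R-707 from Zorovia: +34.3% ad valorem. Applied ad valorem rate = 34.3%.
Duty = ¥218,925.72 × 34.3% + 1,674 × ¥0.13 = ¥75,309.14.
Total = ¥230,307.17 + ¥75,309.14 = ¥305,616.31.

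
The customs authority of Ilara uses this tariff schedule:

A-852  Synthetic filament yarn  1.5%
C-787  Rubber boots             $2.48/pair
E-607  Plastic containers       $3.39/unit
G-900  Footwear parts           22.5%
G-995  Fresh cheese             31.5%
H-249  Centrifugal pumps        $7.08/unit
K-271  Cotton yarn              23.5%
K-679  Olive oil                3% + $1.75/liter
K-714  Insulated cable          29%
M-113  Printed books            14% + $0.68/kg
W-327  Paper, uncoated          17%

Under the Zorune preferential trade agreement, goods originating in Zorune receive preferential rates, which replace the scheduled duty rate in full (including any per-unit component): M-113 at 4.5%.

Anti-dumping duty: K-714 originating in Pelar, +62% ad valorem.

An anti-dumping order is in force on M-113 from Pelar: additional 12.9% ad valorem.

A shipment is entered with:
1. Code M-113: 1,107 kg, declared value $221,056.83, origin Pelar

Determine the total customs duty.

$60,217.05

Line 1 (M-113, Pelar, 1,107 kg, $221,056.83):
Base rate for M-113 is 14% + $0.68/kg.
M-113 has an FTA preferential rate, but origin Pelar is not Zorune; base rate stands.
Additional duty on M-113 from Pelar: +12.9%. Applied ad valorem rate: 14% + 12.9% = 26.9%.
Duty = $221,056.83 × 26.9% + 1,107 × $0.68 = $60,217.05.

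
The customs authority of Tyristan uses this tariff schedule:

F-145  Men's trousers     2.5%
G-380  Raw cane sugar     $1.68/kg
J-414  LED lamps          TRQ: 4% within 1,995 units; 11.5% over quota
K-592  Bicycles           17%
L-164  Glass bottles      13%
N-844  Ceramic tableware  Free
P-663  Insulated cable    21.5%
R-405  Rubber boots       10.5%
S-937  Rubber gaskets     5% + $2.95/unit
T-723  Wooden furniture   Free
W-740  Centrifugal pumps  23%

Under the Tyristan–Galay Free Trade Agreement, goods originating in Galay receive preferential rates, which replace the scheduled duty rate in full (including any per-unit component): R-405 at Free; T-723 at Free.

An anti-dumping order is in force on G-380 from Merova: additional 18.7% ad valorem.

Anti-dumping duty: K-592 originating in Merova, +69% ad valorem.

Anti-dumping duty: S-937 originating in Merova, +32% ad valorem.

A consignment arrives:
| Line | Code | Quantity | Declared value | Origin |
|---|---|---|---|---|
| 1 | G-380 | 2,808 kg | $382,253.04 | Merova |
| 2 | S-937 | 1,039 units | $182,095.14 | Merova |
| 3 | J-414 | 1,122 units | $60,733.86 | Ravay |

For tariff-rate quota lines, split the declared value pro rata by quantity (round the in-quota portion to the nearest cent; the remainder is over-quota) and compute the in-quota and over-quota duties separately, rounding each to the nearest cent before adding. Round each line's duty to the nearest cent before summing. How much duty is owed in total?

Line 1 (G-380, Merova, 2,808 kg, $382,253.04):
Base rate for G-380 is $1.68/kg.
Additional duty on G-380 from Merova: +18.7% ad valorem. Applied ad valorem rate = 18.7%.
Duty = $382,253.04 × 18.7% + 2,808 × $1.68 = $76,198.76.
Line 2 (S-937, Merova, 1,039 units, $182,095.14):
Base rate for S-937 is 5% + $2.95/unit.
Additional duty on S-937 from Merova: +32%. Applied ad valorem rate: 5% + 32% = 37%.
Duty = $182,095.14 × 37% + 1,039 × $2.95 = $70,440.25.
Line 3 (J-414, Ravay, 1,122 units, $60,733.86):
Code J-414 is under a tariff-rate quota (threshold 1,995 units). Quantity 1,122 units is within the quota, so the in-quota rate 4% applies to the full value.
Duty = $60,733.86 × 4% = $2,429.35.
Total = $76,198.76 + $70,440.25 + $2,429.35 = $149,068.36.

$149,068.36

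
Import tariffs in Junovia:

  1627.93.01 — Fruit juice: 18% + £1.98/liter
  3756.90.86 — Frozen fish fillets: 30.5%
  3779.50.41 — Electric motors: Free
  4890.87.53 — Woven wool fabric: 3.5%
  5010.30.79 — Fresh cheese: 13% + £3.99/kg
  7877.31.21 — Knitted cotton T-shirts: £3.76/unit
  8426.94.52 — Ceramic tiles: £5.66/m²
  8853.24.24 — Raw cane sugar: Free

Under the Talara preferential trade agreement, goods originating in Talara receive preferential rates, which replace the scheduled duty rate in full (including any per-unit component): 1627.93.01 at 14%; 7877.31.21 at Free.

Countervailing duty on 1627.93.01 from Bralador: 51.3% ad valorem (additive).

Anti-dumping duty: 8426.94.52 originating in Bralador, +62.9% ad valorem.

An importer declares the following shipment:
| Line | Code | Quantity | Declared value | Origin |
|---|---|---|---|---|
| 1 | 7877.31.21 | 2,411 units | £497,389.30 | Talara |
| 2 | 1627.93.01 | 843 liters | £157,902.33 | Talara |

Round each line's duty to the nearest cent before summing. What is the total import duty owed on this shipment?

£22,106.33

Line 1 (7877.31.21, Talara, 2,411 units, £497,389.30):
Base rate for 7877.31.21 is £3.76/unit.
Origin Talara qualifies under the Junovia–Talara agreement and 7877.31.21 is covered: preferential rate Free applies instead.
Duty = £497,389.30 × 0% = £0.00.
Line 2 (1627.93.01, Talara, 843 liters, £157,902.33):
Base rate for 1627.93.01 is 18% + £1.98/liter.
Origin Talara qualifies under the Junovia–Talara agreement and 1627.93.01 is covered: preferential rate 14% applies instead.
The additional-duty order on 1627.93.01 targets Bralador, not Talara; it does not apply.
Duty = £157,902.33 × 14% = £22,106.33.
Total = £0.00 + £22,106.33 = £22,106.33.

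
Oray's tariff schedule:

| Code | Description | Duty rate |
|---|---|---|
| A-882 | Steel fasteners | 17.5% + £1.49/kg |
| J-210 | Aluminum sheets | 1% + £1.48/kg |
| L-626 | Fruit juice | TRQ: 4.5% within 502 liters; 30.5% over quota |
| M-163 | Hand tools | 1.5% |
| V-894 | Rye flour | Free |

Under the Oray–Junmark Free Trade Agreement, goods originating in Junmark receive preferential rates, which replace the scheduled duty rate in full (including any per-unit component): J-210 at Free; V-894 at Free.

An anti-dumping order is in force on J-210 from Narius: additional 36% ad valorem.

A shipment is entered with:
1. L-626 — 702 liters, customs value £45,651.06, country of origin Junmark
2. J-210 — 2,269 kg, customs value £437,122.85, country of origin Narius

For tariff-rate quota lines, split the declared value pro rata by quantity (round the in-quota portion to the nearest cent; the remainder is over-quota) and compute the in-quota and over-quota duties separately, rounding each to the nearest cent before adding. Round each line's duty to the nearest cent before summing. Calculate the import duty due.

£170,529.43

Line 1 (L-626, Junmark, 702 liters, £45,651.06):
Code L-626 is under a tariff-rate quota (threshold 502 liters). In-quota: 502 liters at 4.5%; over-quota: 200 liters at 30.5%.
Pro-rata value split: in-quota = £45,651.06 × 502/702 = £32,645.06; over-quota = £45,651.06 − £32,645.06 = £13,006.00.
In-quota duty = £32,645.06 × 4.5% = £1,469.03. Over-quota duty = £13,006.00 × 30.5% = £3,966.83.
Line duty = £1,469.03 + £3,966.83 = £5,435.86.
Line 2 (J-210, Narius, 2,269 kg, £437,122.85):
Base rate for J-210 is 1% + £1.48/kg.
J-210 has an FTA preferential rate, but origin Narius is not Junmark; base rate stands.
Additional duty on J-210 from Narius: +36%. Applied ad valorem rate: 1% + 36% = 37%.
Duty = £437,122.85 × 37% + 2,269 × £1.48 = £165,093.57.
Total = £5,435.86 + £165,093.57 = £170,529.43.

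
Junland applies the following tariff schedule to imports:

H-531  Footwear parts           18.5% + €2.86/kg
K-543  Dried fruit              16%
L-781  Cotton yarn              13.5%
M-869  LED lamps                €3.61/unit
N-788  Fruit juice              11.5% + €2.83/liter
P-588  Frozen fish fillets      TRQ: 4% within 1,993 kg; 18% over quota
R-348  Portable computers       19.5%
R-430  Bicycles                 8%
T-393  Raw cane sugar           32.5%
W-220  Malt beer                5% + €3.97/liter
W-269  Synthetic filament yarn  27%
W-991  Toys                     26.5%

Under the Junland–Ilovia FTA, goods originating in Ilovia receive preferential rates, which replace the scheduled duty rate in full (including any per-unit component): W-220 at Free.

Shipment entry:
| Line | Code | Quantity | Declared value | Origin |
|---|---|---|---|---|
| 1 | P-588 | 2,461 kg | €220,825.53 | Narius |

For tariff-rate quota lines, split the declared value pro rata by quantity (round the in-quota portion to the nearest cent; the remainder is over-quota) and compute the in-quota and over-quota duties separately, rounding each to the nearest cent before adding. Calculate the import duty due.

Line 1 (P-588, Narius, 2,461 kg, €220,825.53):
Code P-588 is under a tariff-rate quota (threshold 1,993 kg). In-quota: 1,993 kg at 4%; over-quota: 468 kg at 18%.
Pro-rata value split: in-quota = €220,825.53 × 1,993/2,461 = €178,831.89; over-quota = €220,825.53 − €178,831.89 = €41,993.64.
In-quota duty = €178,831.89 × 4% = €7,153.28. Over-quota duty = €41,993.64 × 18% = €7,558.86.
Line duty = €7,153.28 + €7,558.86 = €14,712.14.

€14,712.14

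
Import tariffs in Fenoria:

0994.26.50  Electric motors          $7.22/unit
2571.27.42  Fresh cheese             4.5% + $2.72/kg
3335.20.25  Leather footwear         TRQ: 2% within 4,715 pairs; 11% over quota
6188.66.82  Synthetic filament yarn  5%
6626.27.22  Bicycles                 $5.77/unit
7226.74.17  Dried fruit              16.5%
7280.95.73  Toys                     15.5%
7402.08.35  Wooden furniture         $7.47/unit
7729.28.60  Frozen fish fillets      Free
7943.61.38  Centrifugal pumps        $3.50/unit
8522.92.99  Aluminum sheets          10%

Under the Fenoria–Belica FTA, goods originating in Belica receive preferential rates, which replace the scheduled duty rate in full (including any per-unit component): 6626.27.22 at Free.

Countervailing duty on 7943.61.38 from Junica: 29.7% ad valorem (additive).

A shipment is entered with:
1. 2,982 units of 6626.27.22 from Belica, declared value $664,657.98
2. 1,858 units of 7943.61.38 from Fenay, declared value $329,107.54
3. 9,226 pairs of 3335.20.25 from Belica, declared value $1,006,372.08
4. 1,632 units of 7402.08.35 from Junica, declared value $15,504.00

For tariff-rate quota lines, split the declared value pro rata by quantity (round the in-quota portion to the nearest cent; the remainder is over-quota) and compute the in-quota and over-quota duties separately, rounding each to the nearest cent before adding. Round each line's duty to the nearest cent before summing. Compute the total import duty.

Line 1 (6626.27.22, Belica, 2,982 units, $664,657.98):
Base rate for 6626.27.22 is $5.77/unit.
Origin Belica qualifies under the Fenoria–Belica agreement and 6626.27.22 is covered: preferential rate Free applies instead.
Duty = $664,657.98 × 0% = $0.00.
Line 2 (7943.61.38, Fenay, 1,858 units, $329,107.54):
Base rate for 7943.61.38 is $3.50/unit.
The additional-duty order on 7943.61.38 targets Junica, not Fenay; it does not apply.
Duty = 1,858 × $3.50 = $6,503.00.
Line 3 (3335.20.25, Belica, 9,226 pairs, $1,006,372.08):
Code 3335.20.25 is under a tariff-rate quota (threshold 4,715 pairs). In-quota: 4,715 pairs at 2%; over-quota: 4,511 pairs at 11%.
Pro-rata value split: in-quota = $1,006,372.08 × 4,715/9,226 = $514,312.20; over-quota = $1,006,372.08 − $514,312.20 = $492,059.88.
In-quota duty = $514,312.20 × 2% = $10,286.24. Over-quota duty = $492,059.88 × 11% = $54,126.59.
Line duty = $10,286.24 + $54,126.59 = $64,412.83.
Line 4 (7402.08.35, Junica, 1,632 units, $15,504.00):
Base rate for 7402.08.35 is $7.47/unit.
Duty = 1,632 × $7.47 = $12,191.04.
Total = $0.00 + $6,503.00 + $64,412.83 + $12,191.04 = $83,106.87.

$83,106.87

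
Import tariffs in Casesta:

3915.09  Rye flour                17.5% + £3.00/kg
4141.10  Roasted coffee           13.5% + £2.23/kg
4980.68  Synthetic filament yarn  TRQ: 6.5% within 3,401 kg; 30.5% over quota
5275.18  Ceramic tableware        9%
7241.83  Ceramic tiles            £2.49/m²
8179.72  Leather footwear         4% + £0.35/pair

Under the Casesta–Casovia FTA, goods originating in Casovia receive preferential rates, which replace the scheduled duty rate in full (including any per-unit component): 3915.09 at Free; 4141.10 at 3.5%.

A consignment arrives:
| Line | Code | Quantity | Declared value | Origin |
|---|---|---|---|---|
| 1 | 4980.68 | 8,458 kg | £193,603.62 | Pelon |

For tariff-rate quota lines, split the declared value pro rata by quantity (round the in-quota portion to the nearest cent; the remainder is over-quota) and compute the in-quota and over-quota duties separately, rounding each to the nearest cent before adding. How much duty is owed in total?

Line 1 (4980.68, Pelon, 8,458 kg, £193,603.62):
Code 4980.68 is under a tariff-rate quota (threshold 3,401 kg). In-quota: 3,401 kg at 6.5%; over-quota: 5,057 kg at 30.5%.
Pro-rata value split: in-quota = £193,603.62 × 3,401/8,458 = £77,848.89; over-quota = £193,603.62 − £77,848.89 = £115,754.73.
In-quota duty = £77,848.89 × 6.5% = £5,060.18. Over-quota duty = £115,754.73 × 30.5% = £35,305.19.
Line duty = £5,060.18 + £35,305.19 = £40,365.37.

£40,365.37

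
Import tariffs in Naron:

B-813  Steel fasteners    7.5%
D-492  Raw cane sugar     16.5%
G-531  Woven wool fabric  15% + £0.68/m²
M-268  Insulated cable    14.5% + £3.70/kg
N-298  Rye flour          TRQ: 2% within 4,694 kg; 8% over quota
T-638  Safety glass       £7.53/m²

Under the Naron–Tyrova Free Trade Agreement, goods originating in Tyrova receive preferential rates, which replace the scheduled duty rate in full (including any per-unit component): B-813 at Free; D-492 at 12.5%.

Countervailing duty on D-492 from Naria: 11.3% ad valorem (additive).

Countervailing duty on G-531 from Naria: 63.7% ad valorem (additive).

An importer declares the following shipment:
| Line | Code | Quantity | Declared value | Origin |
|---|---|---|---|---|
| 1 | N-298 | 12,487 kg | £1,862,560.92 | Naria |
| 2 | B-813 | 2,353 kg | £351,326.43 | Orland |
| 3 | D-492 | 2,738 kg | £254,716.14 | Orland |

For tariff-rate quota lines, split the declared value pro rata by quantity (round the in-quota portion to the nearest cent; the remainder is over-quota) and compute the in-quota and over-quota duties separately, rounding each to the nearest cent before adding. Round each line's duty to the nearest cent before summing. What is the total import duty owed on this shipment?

£175,373.09

Line 1 (N-298, Naria, 12,487 kg, £1,862,560.92):
Code N-298 is under a tariff-rate quota (threshold 4,694 kg). In-quota: 4,694 kg at 2%; over-quota: 7,793 kg at 8%.
Pro-rata value split: in-quota = £1,862,560.92 × 4,694/12,487 = £700,157.04; over-quota = £1,862,560.92 − £700,157.04 = £1,162,403.88.
In-quota duty = £700,157.04 × 2% = £14,003.14. Over-quota duty = £1,162,403.88 × 8% = £92,992.31.
Line duty = £14,003.14 + £92,992.31 = £106,995.45.
Line 2 (B-813, Orland, 2,353 kg, £351,326.43):
Base rate for B-813 is 7.5%.
B-813 has an FTA preferential rate, but origin Orland is not Tyrova; base rate stands.
Duty = £351,326.43 × 7.5% = £26,349.48.
Line 3 (D-492, Orland, 2,738 kg, £254,716.14):
Base rate for D-492 is 16.5%.
D-492 has an FTA preferential rate, but origin Orland is not Tyrova; base rate stands.
The additional-duty order on D-492 targets Naria, not Orland; it does not apply.
Duty = £254,716.14 × 16.5% = £42,028.16.
Total = £106,995.45 + £26,349.48 + £42,028.16 = £175,373.09.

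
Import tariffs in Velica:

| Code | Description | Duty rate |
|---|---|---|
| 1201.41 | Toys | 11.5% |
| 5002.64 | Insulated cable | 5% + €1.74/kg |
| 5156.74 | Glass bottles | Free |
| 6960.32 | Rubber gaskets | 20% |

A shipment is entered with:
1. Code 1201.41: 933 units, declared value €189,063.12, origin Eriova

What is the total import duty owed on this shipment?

€21,742.26

Line 1 (1201.41, Eriova, 933 units, €189,063.12):
Base rate for 1201.41 is 11.5%.
Duty = €189,063.12 × 11.5% = €21,742.26.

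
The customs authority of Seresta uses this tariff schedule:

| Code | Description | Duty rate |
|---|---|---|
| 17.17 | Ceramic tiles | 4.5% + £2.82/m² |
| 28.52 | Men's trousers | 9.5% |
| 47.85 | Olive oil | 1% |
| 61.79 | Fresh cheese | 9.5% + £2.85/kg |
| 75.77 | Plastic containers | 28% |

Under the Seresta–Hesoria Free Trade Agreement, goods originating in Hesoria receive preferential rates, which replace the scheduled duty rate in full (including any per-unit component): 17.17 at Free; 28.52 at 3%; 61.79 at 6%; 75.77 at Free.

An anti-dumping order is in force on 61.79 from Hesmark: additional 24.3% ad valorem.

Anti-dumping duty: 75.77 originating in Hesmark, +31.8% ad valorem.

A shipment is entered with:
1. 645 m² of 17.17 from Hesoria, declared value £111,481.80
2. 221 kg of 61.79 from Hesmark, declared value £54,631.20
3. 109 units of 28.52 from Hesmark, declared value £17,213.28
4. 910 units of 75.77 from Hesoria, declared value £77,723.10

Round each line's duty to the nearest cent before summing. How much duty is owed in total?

£20,730.46

Line 1 (17.17, Hesoria, 645 m², £111,481.80):
Base rate for 17.17 is 4.5% + £2.82/m².
Origin Hesoria qualifies under the Seresta–Hesoria agreement and 17.17 is covered: preferential rate Free applies instead.
Duty = £111,481.80 × 0% = £0.00.
Line 2 (61.79, Hesmark, 221 kg, £54,631.20):
Base rate for 61.79 is 9.5% + £2.85/kg.
61.79 has an FTA preferential rate, but origin Hesmark is not Hesoria; base rate stands.
Additional duty on 61.79 from Hesmark: +24.3%. Applied ad valorem rate: 9.5% + 24.3% = 33.8%.
Duty = £54,631.20 × 33.8% + 221 × £2.85 = £19,095.20.
Line 3 (28.52, Hesmark, 109 units, £17,213.28):
Base rate for 28.52 is 9.5%.
28.52 has an FTA preferential rate, but origin Hesmark is not Hesoria; base rate stands.
Duty = £17,213.28 × 9.5% = £1,635.26.
Line 4 (75.77, Hesoria, 910 units, £77,723.10):
Base rate for 75.77 is 28%.
Origin Hesoria qualifies under the Seresta–Hesoria agreement and 75.77 is covered: preferential rate Free applies instead.
The additional-duty order on 75.77 targets Hesmark, not Hesoria; it does not apply.
Duty = £77,723.10 × 0% = £0.00.
Total = £0.00 + £19,095.20 + £1,635.26 + £0.00 = £20,730.46.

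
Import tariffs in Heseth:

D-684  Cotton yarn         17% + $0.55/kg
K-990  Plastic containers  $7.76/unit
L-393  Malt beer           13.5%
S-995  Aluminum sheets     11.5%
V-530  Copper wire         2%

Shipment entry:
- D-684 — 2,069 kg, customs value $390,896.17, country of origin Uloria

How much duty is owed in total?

$67,590.30

Line 1 (D-684, Uloria, 2,069 kg, $390,896.17):
Base rate for D-684 is 17% + $0.55/kg.
Duty = $390,896.17 × 17% + 2,069 × $0.55 = $67,590.30.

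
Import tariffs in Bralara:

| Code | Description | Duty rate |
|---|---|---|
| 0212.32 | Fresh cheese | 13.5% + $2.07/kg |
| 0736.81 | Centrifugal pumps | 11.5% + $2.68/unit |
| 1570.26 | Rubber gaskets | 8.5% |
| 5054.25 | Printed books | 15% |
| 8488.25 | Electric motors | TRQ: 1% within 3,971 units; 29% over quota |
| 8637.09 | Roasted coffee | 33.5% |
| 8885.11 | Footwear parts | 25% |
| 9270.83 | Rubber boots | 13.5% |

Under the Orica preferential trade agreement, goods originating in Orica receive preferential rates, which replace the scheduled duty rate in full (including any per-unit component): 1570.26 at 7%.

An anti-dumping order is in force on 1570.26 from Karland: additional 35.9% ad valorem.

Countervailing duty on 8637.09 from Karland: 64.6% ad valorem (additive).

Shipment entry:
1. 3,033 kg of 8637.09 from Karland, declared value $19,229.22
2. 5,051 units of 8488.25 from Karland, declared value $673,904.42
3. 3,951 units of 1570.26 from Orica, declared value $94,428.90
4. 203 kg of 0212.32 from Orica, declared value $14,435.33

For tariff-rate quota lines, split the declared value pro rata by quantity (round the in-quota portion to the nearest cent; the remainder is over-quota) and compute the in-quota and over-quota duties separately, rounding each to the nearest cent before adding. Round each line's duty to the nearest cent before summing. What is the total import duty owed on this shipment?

$74,928.11

Line 1 (8637.09, Karland, 3,033 kg, $19,229.22):
Base rate for 8637.09 is 33.5%.
Additional duty on 8637.09 from Karland: +64.6%. Applied ad valorem rate: 33.5% + 64.6% = 98.1%.
Duty = $19,229.22 × 98.1% = $18,863.86.
Line 2 (8488.25, Karland, 5,051 units, $673,904.42):
Code 8488.25 is under a tariff-rate quota (threshold 3,971 units). In-quota: 3,971 units at 1%; over-quota: 1,080 units at 29%.
Pro-rata value split: in-quota = $673,904.42 × 3,971/5,051 = $529,810.82; over-quota = $673,904.42 − $529,810.82 = $144,093.60.
In-quota duty = $529,810.82 × 1% = $5,298.11. Over-quota duty = $144,093.60 × 29% = $41,787.14.
Line duty = $5,298.11 + $41,787.14 = $47,085.25.
Line 3 (1570.26, Orica, 3,951 units, $94,428.90):
Base rate for 1570.26 is 8.5%.
Origin Orica qualifies under the Bralara–Orica agreement and 1570.26 is covered: preferential rate 7% applies instead.
The additional-duty order on 1570.26 targets Karland, not Orica; it does not apply.
Duty = $94,428.90 × 7% = $6,610.02.
Line 4 (0212.32, Orica, 203 kg, $14,435.33):
Base rate for 0212.32 is 13.5% + $2.07/kg.
Origin Orica is the FTA partner but 0212.32 is not on the preference list; base rate stands.
Duty = $14,435.33 × 13.5% + 203 × $2.07 = $2,368.98.
Total = $18,863.86 + $47,085.25 + $6,610.02 + $2,368.98 = $74,928.11.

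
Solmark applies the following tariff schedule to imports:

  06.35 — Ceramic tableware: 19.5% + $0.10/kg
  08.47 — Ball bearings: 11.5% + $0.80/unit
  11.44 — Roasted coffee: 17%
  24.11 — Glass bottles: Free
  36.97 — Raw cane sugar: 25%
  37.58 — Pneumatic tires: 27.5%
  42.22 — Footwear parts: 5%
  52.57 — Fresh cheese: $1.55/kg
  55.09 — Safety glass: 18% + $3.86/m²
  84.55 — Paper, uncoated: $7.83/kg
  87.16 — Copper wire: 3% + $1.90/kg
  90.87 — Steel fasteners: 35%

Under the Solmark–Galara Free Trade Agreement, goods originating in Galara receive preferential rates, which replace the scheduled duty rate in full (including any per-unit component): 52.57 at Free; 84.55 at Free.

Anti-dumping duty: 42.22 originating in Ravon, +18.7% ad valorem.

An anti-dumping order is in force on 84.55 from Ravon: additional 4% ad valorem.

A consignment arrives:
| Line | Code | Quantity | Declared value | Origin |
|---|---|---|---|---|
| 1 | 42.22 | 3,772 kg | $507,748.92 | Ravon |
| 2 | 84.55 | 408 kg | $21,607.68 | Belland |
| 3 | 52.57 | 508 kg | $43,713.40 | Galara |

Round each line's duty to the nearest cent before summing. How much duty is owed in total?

Line 1 (42.22, Ravon, 3,772 kg, $507,748.92):
Base rate for 42.22 is 5%.
Additional duty on 42.22 from Ravon: +18.7%. Applied ad valorem rate: 5% + 18.7% = 23.7%.
Duty = $507,748.92 × 23.7% = $120,336.49.
Line 2 (84.55, Belland, 408 kg, $21,607.68):
Base rate for 84.55 is $7.83/kg.
84.55 has an FTA preferential rate, but origin Belland is not Galara; base rate stands.
The additional-duty order on 84.55 targets Ravon, not Belland; it does not apply.
Duty = 408 × $7.83 = $3,194.64.
Line 3 (52.57, Galara, 508 kg, $43,713.40):
Base rate for 52.57 is $1.55/kg.
Origin Galara qualifies under the Solmark–Galara agreement and 52.57 is covered: preferential rate Free applies instead.
Duty = $43,713.40 × 0% = $0.00.
Total = $120,336.49 + $3,194.64 + $0.00 = $123,531.13.

$123,531.13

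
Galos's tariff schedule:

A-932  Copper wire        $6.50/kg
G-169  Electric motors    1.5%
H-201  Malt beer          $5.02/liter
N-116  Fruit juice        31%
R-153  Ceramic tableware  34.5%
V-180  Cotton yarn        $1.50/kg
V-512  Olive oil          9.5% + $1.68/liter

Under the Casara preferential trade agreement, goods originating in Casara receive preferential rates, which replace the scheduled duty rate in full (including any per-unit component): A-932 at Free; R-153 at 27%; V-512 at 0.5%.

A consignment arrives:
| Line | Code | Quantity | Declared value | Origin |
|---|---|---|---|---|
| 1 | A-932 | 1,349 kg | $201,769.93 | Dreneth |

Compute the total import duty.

$8,768.50

Line 1 (A-932, Dreneth, 1,349 kg, $201,769.93):
Base rate for A-932 is $6.50/kg.
A-932 has an FTA preferential rate, but origin Dreneth is not Casara; base rate stands.
Duty = 1,349 × $6.50 = $8,768.50.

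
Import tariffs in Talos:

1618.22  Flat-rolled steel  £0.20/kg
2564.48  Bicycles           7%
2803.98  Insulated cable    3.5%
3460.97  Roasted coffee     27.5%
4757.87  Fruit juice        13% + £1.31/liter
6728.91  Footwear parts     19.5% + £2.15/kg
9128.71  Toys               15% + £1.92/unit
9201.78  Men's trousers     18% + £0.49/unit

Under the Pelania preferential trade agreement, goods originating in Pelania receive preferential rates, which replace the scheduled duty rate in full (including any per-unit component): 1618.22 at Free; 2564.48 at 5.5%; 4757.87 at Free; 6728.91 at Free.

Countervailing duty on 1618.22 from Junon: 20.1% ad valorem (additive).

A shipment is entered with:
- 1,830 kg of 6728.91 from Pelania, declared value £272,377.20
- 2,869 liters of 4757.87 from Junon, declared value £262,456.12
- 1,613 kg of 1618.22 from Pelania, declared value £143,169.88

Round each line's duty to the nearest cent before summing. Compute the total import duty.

£37,877.69

Line 1 (6728.91, Pelania, 1,830 kg, £272,377.20):
Base rate for 6728.91 is 19.5% + £2.15/kg.
Origin Pelania qualifies under the Talos–Pelania agreement and 6728.91 is covered: preferential rate Free applies instead.
Duty = £272,377.20 × 0% = £0.00.
Line 2 (4757.87, Junon, 2,869 liters, £262,456.12):
Base rate for 4757.87 is 13% + £1.31/liter.
4757.87 has an FTA preferential rate, but origin Junon is not Pelania; base rate stands.
Duty = £262,456.12 × 13% + 2,869 × £1.31 = £37,877.69.
Line 3 (1618.22, Pelania, 1,613 kg, £143,169.88):
Base rate for 1618.22 is £0.20/kg.
Origin Pelania qualifies under the Talos–Pelania agreement and 1618.22 is covered: preferential rate Free applies instead.
The additional-duty order on 1618.22 targets Junon, not Pelania; it does not apply.
Duty = £143,169.88 × 0% = £0.00.
Total = £0.00 + £37,877.69 + £0.00 = £37,877.69.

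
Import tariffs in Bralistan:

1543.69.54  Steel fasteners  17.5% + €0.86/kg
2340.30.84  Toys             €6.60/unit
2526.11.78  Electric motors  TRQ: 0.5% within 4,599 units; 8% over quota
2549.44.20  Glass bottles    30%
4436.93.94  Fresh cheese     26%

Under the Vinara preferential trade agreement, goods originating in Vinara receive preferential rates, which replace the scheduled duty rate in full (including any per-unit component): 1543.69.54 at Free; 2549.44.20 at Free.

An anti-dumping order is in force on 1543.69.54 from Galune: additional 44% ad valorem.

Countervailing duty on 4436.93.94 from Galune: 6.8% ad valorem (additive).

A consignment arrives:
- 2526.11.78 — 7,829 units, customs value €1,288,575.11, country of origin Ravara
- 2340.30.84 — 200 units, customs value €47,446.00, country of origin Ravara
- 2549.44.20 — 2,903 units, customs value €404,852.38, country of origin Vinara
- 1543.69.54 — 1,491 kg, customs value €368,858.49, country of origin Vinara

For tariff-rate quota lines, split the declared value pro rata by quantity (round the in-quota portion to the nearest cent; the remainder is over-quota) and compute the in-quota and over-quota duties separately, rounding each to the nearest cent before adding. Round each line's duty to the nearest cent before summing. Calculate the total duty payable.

Line 1 (2526.11.78, Ravara, 7,829 units, €1,288,575.11):
Code 2526.11.78 is under a tariff-rate quota (threshold 4,599 units). In-quota: 4,599 units at 0.5%; over-quota: 3,230 units at 8%.
Pro-rata value split: in-quota = €1,288,575.11 × 4,599/7,829 = €756,949.41; over-quota = €1,288,575.11 − €756,949.41 = €531,625.70.
In-quota duty = €756,949.41 × 0.5% = €3,784.75. Over-quota duty = €531,625.70 × 8% = €42,530.06.
Line duty = €3,784.75 + €42,530.06 = €46,314.81.
Line 2 (2340.30.84, Ravara, 200 units, €47,446.00):
Base rate for 2340.30.84 is €6.60/unit.
Duty = 200 × €6.60 = €1,320.00.
Line 3 (2549.44.20, Vinara, 2,903 units, €404,852.38):
Base rate for 2549.44.20 is 30%.
Origin Vinara qualifies under the Bralistan–Vinara agreement and 2549.44.20 is covered: preferential rate Free applies instead.
Duty = €404,852.38 × 0% = €0.00.
Line 4 (1543.69.54, Vinara, 1,491 kg, €368,858.49):
Base rate for 1543.69.54 is 17.5% + €0.86/kg.
Origin Vinara qualifies under the Bralistan–Vinara agreement and 1543.69.54 is covered: preferential rate Free applies instead.
The additional-duty order on 1543.69.54 targets Galune, not Vinara; it does not apply.
Duty = €368,858.49 × 0% = €0.00.
Total = €46,314.81 + €1,320.00 + €0.00 + €0.00 = €47,634.81.

€47,634.81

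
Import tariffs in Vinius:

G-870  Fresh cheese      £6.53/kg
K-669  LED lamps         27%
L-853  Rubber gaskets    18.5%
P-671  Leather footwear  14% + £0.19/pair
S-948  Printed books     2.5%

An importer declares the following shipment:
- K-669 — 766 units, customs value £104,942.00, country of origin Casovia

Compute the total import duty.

£28,334.34

Line 1 (K-669, Casovia, 766 units, £104,942.00):
Base rate for K-669 is 27%.
Duty = £104,942.00 × 27% = £28,334.34.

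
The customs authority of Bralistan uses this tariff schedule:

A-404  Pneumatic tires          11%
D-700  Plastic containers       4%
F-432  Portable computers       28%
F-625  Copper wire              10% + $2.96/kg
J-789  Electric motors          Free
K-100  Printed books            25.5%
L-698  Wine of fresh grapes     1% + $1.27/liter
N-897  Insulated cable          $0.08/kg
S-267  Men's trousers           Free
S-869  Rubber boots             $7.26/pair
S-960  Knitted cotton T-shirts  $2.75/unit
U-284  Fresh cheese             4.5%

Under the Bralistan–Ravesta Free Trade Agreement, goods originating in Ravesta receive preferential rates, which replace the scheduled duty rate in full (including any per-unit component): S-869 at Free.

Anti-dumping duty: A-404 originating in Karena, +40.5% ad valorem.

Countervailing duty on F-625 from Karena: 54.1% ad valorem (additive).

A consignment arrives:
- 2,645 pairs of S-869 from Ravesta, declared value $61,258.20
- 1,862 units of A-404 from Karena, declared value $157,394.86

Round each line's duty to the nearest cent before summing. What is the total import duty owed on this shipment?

$81,058.35

Line 1 (S-869, Ravesta, 2,645 pairs, $61,258.20):
Base rate for S-869 is $7.26/pair.
Origin Ravesta qualifies under the Bralistan–Ravesta agreement and S-869 is covered: preferential rate Free applies instead.
Duty = $61,258.20 × 0% = $0.00.
Line 2 (A-404, Karena, 1,862 units, $157,394.86):
Base rate for A-404 is 11%.
Additional duty on A-404 from Karena: +40.5%. Applied ad valorem rate: 11% + 40.5% = 51.5%.
Duty = $157,394.86 × 51.5% = $81,058.35.
Total = $0.00 + $81,058.35 = $81,058.35.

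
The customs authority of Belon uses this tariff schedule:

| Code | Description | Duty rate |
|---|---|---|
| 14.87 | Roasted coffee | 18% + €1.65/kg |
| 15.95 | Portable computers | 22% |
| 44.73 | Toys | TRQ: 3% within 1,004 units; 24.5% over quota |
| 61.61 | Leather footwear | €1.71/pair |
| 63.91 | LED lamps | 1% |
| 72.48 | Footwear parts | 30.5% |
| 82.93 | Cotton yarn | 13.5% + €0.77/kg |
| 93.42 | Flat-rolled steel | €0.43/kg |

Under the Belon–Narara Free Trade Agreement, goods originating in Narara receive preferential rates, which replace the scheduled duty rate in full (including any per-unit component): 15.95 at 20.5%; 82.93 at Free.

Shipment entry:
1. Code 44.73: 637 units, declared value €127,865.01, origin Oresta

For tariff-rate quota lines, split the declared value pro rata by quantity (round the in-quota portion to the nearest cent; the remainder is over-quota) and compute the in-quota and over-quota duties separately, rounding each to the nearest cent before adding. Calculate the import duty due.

Line 1 (44.73, Oresta, 637 units, €127,865.01):
Code 44.73 is under a tariff-rate quota (threshold 1,004 units). Quantity 637 units is within the quota, so the in-quota rate 3% applies to the full value.
Duty = €127,865.01 × 3% = €3,835.95.

€3,835.95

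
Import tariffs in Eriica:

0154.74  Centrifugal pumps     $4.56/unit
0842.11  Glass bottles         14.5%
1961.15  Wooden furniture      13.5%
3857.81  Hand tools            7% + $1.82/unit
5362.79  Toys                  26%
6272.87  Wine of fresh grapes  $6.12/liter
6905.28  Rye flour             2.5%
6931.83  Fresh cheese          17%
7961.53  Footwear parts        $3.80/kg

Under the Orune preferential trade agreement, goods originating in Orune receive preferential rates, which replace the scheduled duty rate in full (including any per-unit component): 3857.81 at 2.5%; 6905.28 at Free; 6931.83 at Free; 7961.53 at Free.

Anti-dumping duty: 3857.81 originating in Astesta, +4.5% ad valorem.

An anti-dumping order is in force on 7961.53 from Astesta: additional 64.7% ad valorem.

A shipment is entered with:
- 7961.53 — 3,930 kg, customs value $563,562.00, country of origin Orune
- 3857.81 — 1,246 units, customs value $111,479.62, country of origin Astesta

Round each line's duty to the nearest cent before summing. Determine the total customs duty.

Line 1 (7961.53, Orune, 3,930 kg, $563,562.00):
Base rate for 7961.53 is $3.80/kg.
Origin Orune qualifies under the Eriica–Orune agreement and 7961.53 is covered: preferential rate Free applies instead.
The additional-duty order on 7961.53 targets Astesta, not Orune; it does not apply.
Duty = $563,562.00 × 0% = $0.00.
Line 2 (3857.81, Astesta, 1,246 units, $111,479.62):
Base rate for 3857.81 is 7% + $1.82/unit.
3857.81 has an FTA preferential rate, but origin Astesta is not Orune; base rate stands.
Additional duty on 3857.81 from Astesta: +4.5%. Applied ad valorem rate: 7% + 4.5% = 11.5%.
Duty = $111,479.62 × 11.5% + 1,246 × $1.82 = $15,087.88.
Total = $0.00 + $15,087.88 = $15,087.88.

$15,087.88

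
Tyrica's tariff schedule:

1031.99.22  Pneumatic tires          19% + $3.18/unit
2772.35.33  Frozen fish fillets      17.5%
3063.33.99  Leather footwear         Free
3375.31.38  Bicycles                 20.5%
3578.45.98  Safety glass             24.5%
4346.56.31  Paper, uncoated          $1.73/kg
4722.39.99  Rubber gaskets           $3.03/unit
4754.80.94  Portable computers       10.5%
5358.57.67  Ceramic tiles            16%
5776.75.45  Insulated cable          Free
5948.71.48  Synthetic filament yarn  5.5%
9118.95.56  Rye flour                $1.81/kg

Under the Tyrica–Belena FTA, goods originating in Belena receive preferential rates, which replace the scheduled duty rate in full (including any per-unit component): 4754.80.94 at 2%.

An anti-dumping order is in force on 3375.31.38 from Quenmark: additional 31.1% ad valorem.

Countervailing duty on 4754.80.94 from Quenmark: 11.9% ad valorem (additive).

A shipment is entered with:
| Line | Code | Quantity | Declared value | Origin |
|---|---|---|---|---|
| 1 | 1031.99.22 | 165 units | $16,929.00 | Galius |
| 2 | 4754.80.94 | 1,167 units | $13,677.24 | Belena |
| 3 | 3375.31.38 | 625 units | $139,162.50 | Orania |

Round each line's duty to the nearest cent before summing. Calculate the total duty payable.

$32,543.06

Line 1 (1031.99.22, Galius, 165 units, $16,929.00):
Base rate for 1031.99.22 is 19% + $3.18/unit.
Duty = $16,929.00 × 19% + 165 × $3.18 = $3,741.21.
Line 2 (4754.80.94, Belena, 1,167 units, $13,677.24):
Base rate for 4754.80.94 is 10.5%.
Origin Belena qualifies under the Tyrica–Belena agreement and 4754.80.94 is covered: preferential rate 2% applies instead.
The additional-duty order on 4754.80.94 targets Quenmark, not Belena; it does not apply.
Duty = $13,677.24 × 2% = $273.54.
Line 3 (3375.31.38, Orania, 625 units, $139,162.50):
Base rate for 3375.31.38 is 20.5%.
The additional-duty order on 3375.31.38 targets Quenmark, not Orania; it does not apply.
Duty = $139,162.50 × 20.5% = $28,528.31.
Total = $3,741.21 + $273.54 + $28,528.31 = $32,543.06.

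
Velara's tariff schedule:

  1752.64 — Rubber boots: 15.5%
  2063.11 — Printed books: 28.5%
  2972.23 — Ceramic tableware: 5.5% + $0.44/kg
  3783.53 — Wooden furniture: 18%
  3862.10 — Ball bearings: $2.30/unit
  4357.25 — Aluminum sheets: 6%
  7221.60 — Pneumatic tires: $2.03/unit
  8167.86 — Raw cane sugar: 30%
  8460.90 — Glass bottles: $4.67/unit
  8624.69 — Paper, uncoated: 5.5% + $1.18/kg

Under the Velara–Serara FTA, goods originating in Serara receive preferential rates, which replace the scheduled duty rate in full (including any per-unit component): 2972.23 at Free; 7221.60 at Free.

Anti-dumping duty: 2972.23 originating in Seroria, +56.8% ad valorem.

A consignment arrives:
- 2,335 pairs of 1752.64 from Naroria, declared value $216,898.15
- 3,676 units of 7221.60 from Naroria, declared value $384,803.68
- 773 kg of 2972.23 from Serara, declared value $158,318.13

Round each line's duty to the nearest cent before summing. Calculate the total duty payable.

Line 1 (1752.64, Naroria, 2,335 pairs, $216,898.15):
Base rate for 1752.64 is 15.5%.
Duty = $216,898.15 × 15.5% = $33,619.21.
Line 2 (7221.60, Naroria, 3,676 units, $384,803.68):
Base rate for 7221.60 is $2.03/unit.
7221.60 has an FTA preferential rate, but origin Naroria is not Serara; base rate stands.
Duty = 3,676 × $2.03 = $7,462.28.
Line 3 (2972.23, Serara, 773 kg, $158,318.13):
Base rate for 2972.23 is 5.5% + $0.44/kg.
Origin Serara qualifies under the Velara–Serara agreement and 2972.23 is covered: preferential rate Free applies instead.
The additional-duty order on 2972.23 targets Seroria, not Serara; it does not apply.
Duty = $158,318.13 × 0% = $0.00.
Total = $33,619.21 + $7,462.28 + $0.00 = $41,081.49.

$41,081.49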